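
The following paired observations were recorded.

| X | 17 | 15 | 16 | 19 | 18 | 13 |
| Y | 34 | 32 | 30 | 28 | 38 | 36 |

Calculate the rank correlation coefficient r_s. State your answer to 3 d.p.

Rank X: 4, 2, 3, 6, 5, 1
Rank Y: 4, 3, 2, 1, 6, 5
d = rank(X) − rank(Y): 0, -1, 1, 5, -1, -4; Σd² = 44
ρ = 1 − 6Σd² / [n(n²−1)] = 1 − 6×44 / (6×35) = 1 − 264/210 ≈ -0.257

-0.257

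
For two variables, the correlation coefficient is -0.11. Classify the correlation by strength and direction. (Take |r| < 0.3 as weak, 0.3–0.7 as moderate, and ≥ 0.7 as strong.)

weak negative

r = -0.11 < 0 so the relationship is negative.
|r| = 0.11, which falls in the weak range.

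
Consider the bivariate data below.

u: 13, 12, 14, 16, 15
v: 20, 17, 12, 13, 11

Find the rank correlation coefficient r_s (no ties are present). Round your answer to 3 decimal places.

-0.600

Rank u: 2, 1, 3, 5, 4
Rank v: 5, 4, 2, 3, 1
d = rank(u) − rank(v): -3, -3, 1, 2, 3; Σd² = 32
ρ = 1 − 6Σd² / [n(n²−1)] = 1 − 6×32 / (5×24) = 1 − 192/120 ≈ -0.600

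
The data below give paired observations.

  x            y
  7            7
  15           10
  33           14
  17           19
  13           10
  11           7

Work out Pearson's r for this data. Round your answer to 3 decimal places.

0.571

n = 6, Σx = 96, Σy = 67, Σx² = 1942, Σy² = 855, Σxy = 1191
nΣxy − ΣxΣy = 7146 − 6432 = 714
nΣx² − (Σx)² = 11652 − 9216 = 2436; nΣy² − (Σy)² = 5130 − 4489 = 641
r = 714 / √(2436 × 641) = 714 / 1249.5903 ≈ 0.571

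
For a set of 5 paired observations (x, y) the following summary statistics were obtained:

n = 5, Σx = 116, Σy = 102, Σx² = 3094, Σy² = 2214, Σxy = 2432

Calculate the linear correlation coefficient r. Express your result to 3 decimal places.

r = (nΣxy − ΣxΣy) / √[(nΣx² − (Σx)²)(nΣy² − (Σy)²)]
Numerator: 5×2432 − 116×102 = 328
Denominator: √[(15470 − 13456)(11070 − 10404)] = √[2014 × 666] = 1158.1554
r = 328 / 1158.1554 ≈ 0.283

0.283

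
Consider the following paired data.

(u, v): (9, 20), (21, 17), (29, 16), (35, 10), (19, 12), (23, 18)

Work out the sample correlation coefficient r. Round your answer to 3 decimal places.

n = 6, Σu = 136, Σv = 93, Σu² = 3478, Σv² = 1513, Σuv = 1993
nΣuv − ΣuΣv = 11958 − 12648 = -690
nΣu² − (Σu)² = 20868 − 18496 = 2372; nΣv² − (Σv)² = 9078 − 8649 = 429
r = -690 / √(2372 × 429) = -690 / 1008.7557 ≈ -0.684

-0.684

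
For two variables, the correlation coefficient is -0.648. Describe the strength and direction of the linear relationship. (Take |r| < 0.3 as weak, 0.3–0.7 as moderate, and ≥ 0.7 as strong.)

moderate negative

r = -0.648 < 0 so the relationship is negative.
|r| = 0.648, which falls in the moderate range.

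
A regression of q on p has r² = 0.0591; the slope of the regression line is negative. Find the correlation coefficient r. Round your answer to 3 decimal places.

-0.243

|r| = √0.0591 = 0.243
The association is negative, so r = −0.243.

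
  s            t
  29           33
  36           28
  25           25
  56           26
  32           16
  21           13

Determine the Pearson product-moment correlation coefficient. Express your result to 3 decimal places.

n = 6, Σs = 199, Σt = 141, Σs² = 7363, Σt² = 3599, Σst = 4831
nΣst − ΣsΣt = 28986 − 28059 = 927
nΣs² − (Σs)² = 44178 − 39601 = 4577; nΣt² − (Σt)² = 21594 − 19881 = 1713
r = 927 / √(4577 × 1713) = 927 / 2800.0716 ≈ 0.331

0.331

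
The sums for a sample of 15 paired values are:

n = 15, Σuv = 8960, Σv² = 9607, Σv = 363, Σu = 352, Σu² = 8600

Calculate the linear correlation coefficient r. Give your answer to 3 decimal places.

0.835

r = (nΣuv − ΣuΣv) / √[(nΣu² − (Σu)²)(nΣv² − (Σv)²)]
Numerator: 15×8960 − 352×363 = 6624
Denominator: √[(129000 − 123904)(144105 − 131769)] = √[5096 × 12336] = 7928.6983
r = 6624 / 7928.6983 ≈ 0.835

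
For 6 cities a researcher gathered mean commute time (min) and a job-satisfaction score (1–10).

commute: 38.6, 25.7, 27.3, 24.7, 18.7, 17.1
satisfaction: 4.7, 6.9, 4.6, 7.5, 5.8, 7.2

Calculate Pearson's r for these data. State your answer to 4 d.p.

-0.5996

n = 6, Σx = 152.1, Σy = 36.7, Σx² = 4147.93, Σy² = 232.59, Σxy = 901.16
nΣxy − ΣxΣy = 5406.96 − 5582.07 = -175.11
nΣx² − (Σx)² = 24887.58 − 23134.41 = 1753.17; nΣy² − (Σy)² = 1395.54 − 1346.89 = 48.65
r = -175.11 / √(1753.17 × 48.65) = -175.11 / 292.0475 ≈ -0.5996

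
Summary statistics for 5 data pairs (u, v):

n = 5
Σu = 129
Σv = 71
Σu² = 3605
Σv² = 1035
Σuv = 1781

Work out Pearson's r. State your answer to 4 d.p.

r = (nΣuv − ΣuΣv) / √[(nΣu² − (Σu)²)(nΣv² − (Σv)²)]
Numerator: 5×1781 − 129×71 = -254
Denominator: √[(18025 − 16641)(5175 − 5041)] = √[1384 × 134] = 430.6460
r = -254 / 430.6460 ≈ -0.5898

-0.5898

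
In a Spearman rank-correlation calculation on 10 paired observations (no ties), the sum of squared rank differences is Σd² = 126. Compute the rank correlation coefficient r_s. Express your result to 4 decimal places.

ρ = 1 − 6Σd² / [n(n²−1)] = 1 − 6×126 / (10×99)
  = 1 − 756/990 = 1 − 0.76364 ≈ 0.2364

0.2364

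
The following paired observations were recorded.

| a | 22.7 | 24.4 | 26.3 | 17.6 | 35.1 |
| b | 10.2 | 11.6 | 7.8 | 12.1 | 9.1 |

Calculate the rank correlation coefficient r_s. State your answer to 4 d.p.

-0.8000

Rank a: 2, 3, 4, 1, 5
Rank b: 3, 4, 1, 5, 2
d = rank(a) − rank(b): -1, -1, 3, -4, 3; Σd² = 36
ρ = 1 − 6Σd² / [n(n²−1)] = 1 − 6×36 / (5×24) = 1 − 216/120 ≈ -0.8000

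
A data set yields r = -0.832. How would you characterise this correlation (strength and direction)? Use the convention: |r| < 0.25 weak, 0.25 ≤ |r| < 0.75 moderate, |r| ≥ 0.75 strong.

strong negative

r = -0.832 < 0 so the relationship is negative.
|r| = 0.832, which falls in the strong range.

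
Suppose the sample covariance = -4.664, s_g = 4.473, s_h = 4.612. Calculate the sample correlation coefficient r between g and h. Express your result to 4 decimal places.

-0.2261

r = Cov(g,h) / (s_g · s_h) = -4.664 / (4.473 × 4.612)
  = -4.664 / 20.6295 ≈ -0.2261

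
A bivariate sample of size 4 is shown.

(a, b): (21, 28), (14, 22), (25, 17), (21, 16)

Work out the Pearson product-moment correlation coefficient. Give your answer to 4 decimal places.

-0.3147

n = 4, Σa = 81, Σb = 83, Σa² = 1703, Σb² = 1813, Σab = 1657
nΣab − ΣaΣb = 6628 − 6723 = -95
nΣa² − (Σa)² = 6812 − 6561 = 251; nΣb² − (Σb)² = 7252 − 6889 = 363
r = -95 / √(251 × 363) = -95 / 301.8493 ≈ -0.3147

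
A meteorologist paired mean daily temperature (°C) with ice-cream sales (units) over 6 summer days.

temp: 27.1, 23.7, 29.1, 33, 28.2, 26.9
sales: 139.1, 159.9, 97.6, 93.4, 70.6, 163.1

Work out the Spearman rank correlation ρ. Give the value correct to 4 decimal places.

Rank temp: 3, 1, 5, 6, 4, 2
Rank sales: 4, 5, 3, 2, 1, 6
d = rank(temp) − rank(sales): -1, -4, 2, 4, 3, -4; Σd² = 62
ρ = 1 − 6Σd² / [n(n²−1)] = 1 − 6×62 / (6×35) = 1 − 372/210 ≈ -0.7714

-0.7714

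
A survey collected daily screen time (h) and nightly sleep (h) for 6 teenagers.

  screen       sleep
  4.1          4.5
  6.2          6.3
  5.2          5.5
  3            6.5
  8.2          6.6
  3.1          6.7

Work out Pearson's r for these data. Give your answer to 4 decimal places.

n = 6, Σx = 29.8, Σy = 36.1, Σx² = 168.14, Σy² = 220.89, Σxy = 180.5
nΣxy − ΣxΣy = 1083 − 1075.78 = 7.22
nΣx² − (Σx)² = 1008.84 − 888.04 = 120.8; nΣy² − (Σy)² = 1325.34 − 1303.21 = 22.13
r = 7.22 / √(120.8 × 22.13) = 7.22 / 51.7040 ≈ 0.1396

0.1396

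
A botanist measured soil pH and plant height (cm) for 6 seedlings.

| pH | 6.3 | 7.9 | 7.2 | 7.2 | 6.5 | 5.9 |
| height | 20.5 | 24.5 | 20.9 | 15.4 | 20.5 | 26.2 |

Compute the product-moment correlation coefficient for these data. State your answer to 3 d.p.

n = 6, Σx = 41, Σy = 128, Σx² = 282.84, Σy² = 2801.16, Σxy = 871.89
nΣxy − ΣxΣy = 5231.34 − 5248 = -16.66
nΣx² − (Σx)² = 1697.04 − 1681 = 16.04; nΣy² − (Σy)² = 16806.96 − 16384 = 422.96
r = -16.66 / √(16.04 × 422.96) = -16.66 / 82.3667 ≈ -0.202

-0.202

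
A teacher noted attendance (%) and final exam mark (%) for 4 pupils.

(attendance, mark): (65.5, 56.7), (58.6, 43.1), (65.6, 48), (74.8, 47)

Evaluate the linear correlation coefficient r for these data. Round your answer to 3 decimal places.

n = 4, Σx = 264.5, Σy = 194.8, Σx² = 17622.61, Σy² = 9585.5, Σxy = 12903.91
nΣxy − ΣxΣy = 51615.64 − 51524.6 = 91.04
nΣx² − (Σx)² = 70490.44 − 69960.25 = 530.19; nΣy² − (Σy)² = 38342 − 37947.04 = 394.96
r = 91.04 / √(530.19 × 394.96) = 91.04 / 457.6066 ≈ 0.199

0.199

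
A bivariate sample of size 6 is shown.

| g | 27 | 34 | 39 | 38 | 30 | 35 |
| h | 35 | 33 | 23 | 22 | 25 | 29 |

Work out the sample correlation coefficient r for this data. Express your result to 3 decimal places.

-0.685

n = 6, Σg = 203, Σh = 167, Σg² = 6975, Σh² = 4793, Σgh = 5565
nΣgh − ΣgΣh = 33390 − 33901 = -511
nΣg² − (Σg)² = 41850 − 41209 = 641; nΣh² − (Σh)² = 28758 − 27889 = 869
r = -511 / √(641 × 869) = -511 / 746.3438 ≈ -0.685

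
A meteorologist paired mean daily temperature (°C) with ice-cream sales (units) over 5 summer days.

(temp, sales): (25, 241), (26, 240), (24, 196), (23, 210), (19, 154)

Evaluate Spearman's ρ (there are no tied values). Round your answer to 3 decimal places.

0.800

Rank temp: 4, 5, 3, 2, 1
Rank sales: 5, 4, 2, 3, 1
d = rank(temp) − rank(sales): -1, 1, 1, -1, 0; Σd² = 4
ρ = 1 − 6Σd² / [n(n²−1)] = 1 − 6×4 / (5×24) = 1 − 24/120 ≈ 0.800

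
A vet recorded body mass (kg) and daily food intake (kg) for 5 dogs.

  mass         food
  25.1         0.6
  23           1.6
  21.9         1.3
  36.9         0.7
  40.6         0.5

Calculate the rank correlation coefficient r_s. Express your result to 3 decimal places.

-0.800

Rank mass: 3, 2, 1, 4, 5
Rank food: 2, 5, 4, 3, 1
d = rank(mass) − rank(food): 1, -3, -3, 1, 4; Σd² = 36
ρ = 1 − 6Σd² / [n(n²−1)] = 1 − 6×36 / (5×24) = 1 − 216/120 ≈ -0.800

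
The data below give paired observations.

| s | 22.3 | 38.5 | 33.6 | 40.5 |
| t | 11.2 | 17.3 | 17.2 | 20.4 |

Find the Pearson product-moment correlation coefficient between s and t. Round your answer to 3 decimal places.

n = 4, Σs = 134.9, Σt = 66.1, Σs² = 4748.75, Σt² = 1136.73, Σst = 2319.93
nΣst − ΣsΣt = 9279.72 − 8916.89 = 362.83
nΣs² − (Σs)² = 18995 − 18198.01 = 796.99; nΣt² − (Σt)² = 4546.92 − 4369.21 = 177.71
r = 362.83 / √(796.99 × 177.71) = 362.83 / 376.3417 ≈ 0.964

0.964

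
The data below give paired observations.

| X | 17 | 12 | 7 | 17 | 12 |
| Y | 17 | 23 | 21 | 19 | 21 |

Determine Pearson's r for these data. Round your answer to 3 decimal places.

n = 5, ΣX = 65, ΣY = 101, ΣX² = 915, ΣY² = 2061, ΣXY = 1287
nΣXY − ΣXΣY = 6435 − 6565 = -130
nΣX² − (ΣX)² = 4575 − 4225 = 350; nΣY² − (ΣY)² = 10305 − 10201 = 104
r = -130 / √(350 × 104) = -130 / 190.7878 ≈ -0.681

-0.681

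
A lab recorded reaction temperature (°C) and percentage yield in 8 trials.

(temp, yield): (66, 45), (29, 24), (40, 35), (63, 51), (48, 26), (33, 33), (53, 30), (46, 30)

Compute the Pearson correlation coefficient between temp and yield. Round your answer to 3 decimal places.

0.742

n = 8, Σx = 378, Σy = 274, Σx² = 19084, Σy² = 9992, Σxy = 13586
nΣxy − ΣxΣy = 108688 − 103572 = 5116
nΣx² − (Σx)² = 152672 − 142884 = 9788; nΣy² − (Σy)² = 79936 − 75076 = 4860
r = 5116 / √(9788 × 4860) = 5116 / 6897.0776 ≈ 0.742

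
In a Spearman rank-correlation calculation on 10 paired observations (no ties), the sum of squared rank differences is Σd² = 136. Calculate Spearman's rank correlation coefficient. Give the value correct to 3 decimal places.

0.176

ρ = 1 − 6Σd² / [n(n²−1)] = 1 − 6×136 / (10×99)
  = 1 − 816/990 = 1 − 0.8242 ≈ 0.176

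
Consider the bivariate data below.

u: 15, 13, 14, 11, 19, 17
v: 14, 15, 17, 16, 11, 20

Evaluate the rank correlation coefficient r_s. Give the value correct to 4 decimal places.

-0.2571

Rank u: 4, 2, 3, 1, 6, 5
Rank v: 2, 3, 5, 4, 1, 6
d = rank(u) − rank(v): 2, -1, -2, -3, 5, -1; Σd² = 44
ρ = 1 − 6Σd² / [n(n²−1)] = 1 − 6×44 / (6×35) = 1 − 264/210 ≈ -0.2571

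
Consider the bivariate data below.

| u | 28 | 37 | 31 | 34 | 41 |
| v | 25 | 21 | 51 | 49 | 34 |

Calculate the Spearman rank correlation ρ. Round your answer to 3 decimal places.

Rank u: 1, 4, 2, 3, 5
Rank v: 2, 1, 5, 4, 3
d = rank(u) − rank(v): -1, 3, -3, -1, 2; Σd² = 24
ρ = 1 − 6Σd² / [n(n²−1)] = 1 − 6×24 / (5×24) = 1 − 144/120 ≈ -0.200

-0.200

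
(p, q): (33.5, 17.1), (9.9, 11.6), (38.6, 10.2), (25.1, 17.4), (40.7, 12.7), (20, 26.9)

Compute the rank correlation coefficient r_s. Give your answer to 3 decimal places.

-0.314

Rank p: 4, 1, 5, 3, 6, 2
Rank q: 4, 2, 1, 5, 3, 6
d = rank(p) − rank(q): 0, -1, 4, -2, 3, -4; Σd² = 46
ρ = 1 − 6Σd² / [n(n²−1)] = 1 − 6×46 / (6×35) = 1 − 276/210 ≈ -0.314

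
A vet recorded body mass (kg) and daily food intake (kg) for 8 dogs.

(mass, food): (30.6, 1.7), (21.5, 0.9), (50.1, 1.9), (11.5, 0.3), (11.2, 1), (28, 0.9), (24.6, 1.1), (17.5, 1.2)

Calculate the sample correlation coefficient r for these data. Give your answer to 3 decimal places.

n = 8, Σx = 195, Σy = 9, Σx² = 5861.72, Σy² = 11.86, Σxy = 254.47
nΣxy − ΣxΣy = 2035.76 − 1755 = 280.76
nΣx² − (Σx)² = 46893.76 − 38025 = 8868.76; nΣy² − (Σy)² = 94.88 − 81 = 13.88
r = 280.76 / √(8868.76 × 13.88) = 280.76 / 350.8538 ≈ 0.800

0.800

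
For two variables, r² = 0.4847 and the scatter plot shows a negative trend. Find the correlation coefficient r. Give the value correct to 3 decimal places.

|r| = √0.4847 = 0.696
The association is negative, so r = −0.696.

-0.696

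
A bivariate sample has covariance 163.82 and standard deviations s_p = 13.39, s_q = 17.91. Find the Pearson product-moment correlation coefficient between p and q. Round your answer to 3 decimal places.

0.683

r = Cov(p,q) / (s_p · s_q) = 163.82 / (13.39 × 17.91)
  = 163.82 / 239.8149 ≈ 0.683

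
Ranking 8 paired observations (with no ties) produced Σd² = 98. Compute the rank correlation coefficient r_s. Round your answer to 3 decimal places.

-0.167

ρ = 1 − 6Σd² / [n(n²−1)] = 1 − 6×98 / (8×63)
  = 1 − 588/504 = 1 − 1.1667 ≈ -0.167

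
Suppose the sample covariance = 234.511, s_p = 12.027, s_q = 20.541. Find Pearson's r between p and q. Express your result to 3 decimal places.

r = Cov(p,q) / (s_p · s_q) = 234.511 / (12.027 × 20.541)
  = 234.511 / 247.0466 ≈ 0.949

0.949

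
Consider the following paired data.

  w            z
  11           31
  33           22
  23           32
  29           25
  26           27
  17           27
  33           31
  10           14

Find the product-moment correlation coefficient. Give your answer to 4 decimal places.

0.2530

n = 8, Σw = 182, Σz = 209, Σw² = 4734, Σz² = 5709, Σwz = 4852
nΣwz − ΣwΣz = 38816 − 38038 = 778
nΣw² − (Σw)² = 37872 − 33124 = 4748; nΣz² − (Σz)² = 45672 − 43681 = 1991
r = 778 / √(4748 × 1991) = 778 / 3074.6167 ≈ 0.2530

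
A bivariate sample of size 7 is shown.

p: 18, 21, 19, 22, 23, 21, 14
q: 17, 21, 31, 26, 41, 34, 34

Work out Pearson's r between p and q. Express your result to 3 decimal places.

0.127

n = 7, Σp = 138, Σq = 204, Σp² = 2776, Σq² = 6360, Σpq = 4041
nΣpq − ΣpΣq = 28287 − 28152 = 135
nΣp² − (Σp)² = 19432 − 19044 = 388; nΣq² − (Σq)² = 44520 − 41616 = 2904
r = 135 / √(388 × 2904) = 135 / 1061.4858 ≈ 0.127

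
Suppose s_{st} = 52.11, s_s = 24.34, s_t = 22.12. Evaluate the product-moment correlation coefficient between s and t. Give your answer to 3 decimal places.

r = Cov(s,t) / (s_s · s_t) = 52.11 / (24.34 × 22.12)
  = 52.11 / 538.4008 ≈ 0.097

0.097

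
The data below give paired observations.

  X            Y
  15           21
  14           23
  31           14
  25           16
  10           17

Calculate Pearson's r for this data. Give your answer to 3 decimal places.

-0.684

n = 5, ΣX = 95, ΣY = 91, ΣX² = 2107, ΣY² = 1711, ΣXY = 1641
nΣXY − ΣXΣY = 8205 − 8645 = -440
nΣX² − (ΣX)² = 10535 − 9025 = 1510; nΣY² − (ΣY)² = 8555 − 8281 = 274
r = -440 / √(1510 × 274) = -440 / 643.2262 ≈ -0.684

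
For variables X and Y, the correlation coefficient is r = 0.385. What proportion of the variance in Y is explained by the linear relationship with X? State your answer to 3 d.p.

0.148

r² = (0.385)² = 0.148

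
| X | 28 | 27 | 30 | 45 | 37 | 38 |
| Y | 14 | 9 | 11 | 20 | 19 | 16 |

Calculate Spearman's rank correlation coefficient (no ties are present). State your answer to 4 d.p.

Rank X: 2, 1, 3, 6, 4, 5
Rank Y: 3, 1, 2, 6, 5, 4
d = rank(X) − rank(Y): -1, 0, 1, 0, -1, 1; Σd² = 4
ρ = 1 − 6Σd² / [n(n²−1)] = 1 − 6×4 / (6×35) = 1 − 24/210 ≈ 0.8857

0.8857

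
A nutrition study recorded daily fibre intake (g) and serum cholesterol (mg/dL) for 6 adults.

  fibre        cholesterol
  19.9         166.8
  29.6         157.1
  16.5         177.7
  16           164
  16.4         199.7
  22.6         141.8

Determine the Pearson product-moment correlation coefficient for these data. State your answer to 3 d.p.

-0.587

n = 6, Σx = 121, Σy = 1007.1, Σx² = 2580.14, Σy² = 170963.27, Σxy = 20005.29
nΣxy − ΣxΣy = 120031.74 − 121859.1 = -1827.36
nΣx² − (Σx)² = 15480.84 − 14641 = 839.84; nΣy² − (Σy)² = 1025779.62 − 1014250.41 = 11529.21
r = -1827.36 / √(839.84 × 11529.21) = -1827.36 / 3111.7024 ≈ -0.587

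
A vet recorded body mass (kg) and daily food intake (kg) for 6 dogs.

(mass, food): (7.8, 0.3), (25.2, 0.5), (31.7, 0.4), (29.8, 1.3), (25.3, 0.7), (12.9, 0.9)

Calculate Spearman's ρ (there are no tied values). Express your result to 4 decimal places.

0.2571

Rank mass: 1, 3, 6, 5, 4, 2
Rank food: 1, 3, 2, 6, 4, 5
d = rank(mass) − rank(food): 0, 0, 4, -1, 0, -3; Σd² = 26
ρ = 1 − 6Σd² / [n(n²−1)] = 1 − 6×26 / (6×35) = 1 − 156/210 ≈ 0.2571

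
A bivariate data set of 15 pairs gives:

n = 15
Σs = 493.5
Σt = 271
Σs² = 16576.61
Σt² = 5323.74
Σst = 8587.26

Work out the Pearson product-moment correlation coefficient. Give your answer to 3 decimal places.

r = (nΣst − ΣsΣt) / √[(nΣs² − (Σs)²)(nΣt² − (Σt)²)]
Numerator: 15×8587.26 − 493.5×271 = -4929.6
Denominator: √[(248649.15 − 243542.25)(79856.1 − 73441)] = √[5106.9 × 6415.1] = 5723.7465
r = -4929.6 / 5723.7465 ≈ -0.861

-0.861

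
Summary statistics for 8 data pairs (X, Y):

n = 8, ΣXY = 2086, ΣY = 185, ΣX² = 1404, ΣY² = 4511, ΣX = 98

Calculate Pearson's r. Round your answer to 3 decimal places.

-0.828

r = (nΣXY − ΣXΣY) / √[(nΣX² − (ΣX)²)(nΣY² − (ΣY)²)]
Numerator: 8×2086 − 98×185 = -1442
Denominator: √[(11232 − 9604)(36088 − 34225)] = √[1628 × 1863] = 1741.5407
r = -1442 / 1741.5407 ≈ -0.828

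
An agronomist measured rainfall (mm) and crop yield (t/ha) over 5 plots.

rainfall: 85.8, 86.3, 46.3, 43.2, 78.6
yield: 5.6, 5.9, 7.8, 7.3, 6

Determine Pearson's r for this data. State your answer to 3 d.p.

n = 5, Σx = 340.2, Σy = 32.6, Σx² = 24997.22, Σy² = 216.3, Σxy = 2137.75
nΣxy − ΣxΣy = 10688.75 − 11090.52 = -401.77
nΣx² − (Σx)² = 124986.1 − 115736.04 = 9250.06; nΣy² − (Σy)² = 1081.5 − 1062.76 = 18.74
r = -401.77 / √(9250.06 × 18.74) = -401.77 / 416.3486 ≈ -0.965

-0.965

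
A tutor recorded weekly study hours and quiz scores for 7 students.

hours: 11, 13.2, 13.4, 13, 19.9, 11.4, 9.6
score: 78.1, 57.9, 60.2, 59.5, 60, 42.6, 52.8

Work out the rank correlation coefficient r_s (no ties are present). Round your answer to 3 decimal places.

0.321

Rank hours: 2, 5, 6, 4, 7, 3, 1
Rank score: 7, 3, 6, 4, 5, 1, 2
d = rank(hours) − rank(score): -5, 2, 0, 0, 2, 2, -1; Σd² = 38
ρ = 1 − 6Σd² / [n(n²−1)] = 1 − 6×38 / (7×48) = 1 − 228/336 ≈ 0.321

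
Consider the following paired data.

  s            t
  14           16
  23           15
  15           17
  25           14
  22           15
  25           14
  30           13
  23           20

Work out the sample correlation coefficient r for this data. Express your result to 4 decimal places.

-0.4828

n = 8, Σs = 177, Σt = 124, Σs² = 4113, Σt² = 1956, Σst = 2704
nΣst − ΣsΣt = 21632 − 21948 = -316
nΣs² − (Σs)² = 32904 − 31329 = 1575; nΣt² − (Σt)² = 15648 − 15376 = 272
r = -316 / √(1575 × 272) = -316 / 654.5227 ≈ -0.4828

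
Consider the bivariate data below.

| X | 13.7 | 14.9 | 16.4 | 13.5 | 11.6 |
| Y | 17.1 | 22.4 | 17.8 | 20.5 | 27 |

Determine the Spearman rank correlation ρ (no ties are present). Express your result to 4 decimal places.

Rank X: 3, 4, 5, 2, 1
Rank Y: 1, 4, 2, 3, 5
d = rank(X) − rank(Y): 2, 0, 3, -1, -4; Σd² = 30
ρ = 1 − 6Σd² / [n(n²−1)] = 1 − 6×30 / (5×24) = 1 − 180/120 ≈ -0.5000

-0.5000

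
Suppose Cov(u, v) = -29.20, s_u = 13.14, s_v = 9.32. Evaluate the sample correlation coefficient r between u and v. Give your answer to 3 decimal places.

r = Cov(u,v) / (s_u · s_v) = -29.20 / (13.14 × 9.32)
  = -29.20 / 122.4648 ≈ -0.238

-0.238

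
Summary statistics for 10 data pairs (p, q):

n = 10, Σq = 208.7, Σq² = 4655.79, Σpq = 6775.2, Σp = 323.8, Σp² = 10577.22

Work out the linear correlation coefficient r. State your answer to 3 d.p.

0.105

r = (nΣpq − ΣpΣq) / √[(nΣp² − (Σp)²)(nΣq² − (Σq)²)]
Numerator: 10×6775.2 − 323.8×208.7 = 174.94
Denominator: √[(105772.2 − 104846.44)(46557.9 − 43555.69)] = √[925.76 × 3002.21] = 1667.1310
r = 174.94 / 1667.1310 ≈ 0.105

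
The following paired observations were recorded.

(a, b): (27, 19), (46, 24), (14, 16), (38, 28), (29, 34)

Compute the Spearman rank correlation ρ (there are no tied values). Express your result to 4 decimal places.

Rank a: 2, 5, 1, 4, 3
Rank b: 2, 3, 1, 4, 5
d = rank(a) − rank(b): 0, 2, 0, 0, -2; Σd² = 8
ρ = 1 − 6Σd² / [n(n²−1)] = 1 − 6×8 / (5×24) = 1 − 48/120 ≈ 0.6000

0.6000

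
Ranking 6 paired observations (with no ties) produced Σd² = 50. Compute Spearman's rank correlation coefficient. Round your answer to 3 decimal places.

-0.429

ρ = 1 − 6Σd² / [n(n²−1)] = 1 − 6×50 / (6×35)
  = 1 − 300/210 = 1 − 1.4286 ≈ -0.429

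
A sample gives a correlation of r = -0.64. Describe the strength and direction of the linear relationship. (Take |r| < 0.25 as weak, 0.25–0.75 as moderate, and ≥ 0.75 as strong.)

moderate negative

r = -0.64 < 0 so the relationship is negative.
|r| = 0.64, which falls in the moderate range.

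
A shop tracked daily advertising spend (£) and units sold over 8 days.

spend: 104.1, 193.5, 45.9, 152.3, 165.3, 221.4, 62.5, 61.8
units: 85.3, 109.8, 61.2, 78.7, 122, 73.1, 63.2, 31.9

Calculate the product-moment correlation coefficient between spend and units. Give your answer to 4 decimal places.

n = 8, Σx = 1006.8, Σy = 625.2, Σx² = 157648.7, Σy² = 54510.72, Σxy = 87193.48
nΣxy − ΣxΣy = 697547.84 − 629451.36 = 68096.48
nΣx² − (Σx)² = 1261189.6 − 1013646.24 = 247543.36; nΣy² − (Σy)² = 436085.76 − 390875.04 = 45210.72
r = 68096.48 / √(247543.36 × 45210.72) = 68096.48 / 105790.4227 ≈ 0.6437

0.6437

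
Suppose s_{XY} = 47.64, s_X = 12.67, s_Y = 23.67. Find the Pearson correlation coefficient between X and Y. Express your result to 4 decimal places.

0.1589

r = Cov(X,Y) / (s_X · s_Y) = 47.64 / (12.67 × 23.67)
  = 47.64 / 299.8989 ≈ 0.1589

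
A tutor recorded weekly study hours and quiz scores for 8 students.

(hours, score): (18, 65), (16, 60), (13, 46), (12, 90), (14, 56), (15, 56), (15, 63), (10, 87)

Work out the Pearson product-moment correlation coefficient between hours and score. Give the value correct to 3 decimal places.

n = 8, Σx = 113, Σy = 523, Σx² = 1639, Σy² = 35851, Σxy = 7247
nΣxy − ΣxΣy = 57976 − 59099 = -1123
nΣx² − (Σx)² = 13112 − 12769 = 343; nΣy² − (Σy)² = 286808 − 273529 = 13279
r = -1123 / √(343 × 13279) = -1123 / 2134.1736 ≈ -0.526

-0.526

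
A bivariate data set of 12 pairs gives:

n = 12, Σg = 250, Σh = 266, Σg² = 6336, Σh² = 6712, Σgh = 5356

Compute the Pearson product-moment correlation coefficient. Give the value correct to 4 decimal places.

r = (nΣgh − ΣgΣh) / √[(nΣg² − (Σg)²)(nΣh² − (Σh)²)]
Numerator: 12×5356 − 250×266 = -2228
Denominator: √[(76032 − 62500)(80544 − 70756)] = √[13532 × 9788] = 11508.7452
r = -2228 / 11508.7452 ≈ -0.1936

-0.1936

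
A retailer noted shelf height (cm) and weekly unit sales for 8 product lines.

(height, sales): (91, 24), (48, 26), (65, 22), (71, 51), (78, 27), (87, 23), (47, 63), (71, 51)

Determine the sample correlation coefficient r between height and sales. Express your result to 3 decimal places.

n = 8, Σx = 558, Σy = 287, Σx² = 40754, Σy² = 12165, Σxy = 19172
nΣxy − ΣxΣy = 153376 − 160146 = -6770
nΣx² − (Σx)² = 326032 − 311364 = 14668; nΣy² − (Σy)² = 97320 − 82369 = 14951
r = -6770 / √(14668 × 14951) = -6770 / 14808.8240 ≈ -0.457

-0.457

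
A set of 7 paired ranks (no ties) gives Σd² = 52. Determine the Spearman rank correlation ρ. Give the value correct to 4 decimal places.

ρ = 1 − 6Σd² / [n(n²−1)] = 1 − 6×52 / (7×48)
  = 1 − 312/336 = 1 − 0.92857 ≈ 0.0714

0.0714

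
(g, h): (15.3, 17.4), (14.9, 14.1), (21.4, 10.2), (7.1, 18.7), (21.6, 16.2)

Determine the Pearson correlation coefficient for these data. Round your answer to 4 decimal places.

-0.6691

n = 5, Σg = 80.3, Σh = 76.6, Σg² = 1431.03, Σh² = 1217.74, Σgh = 1177.28
nΣgh − ΣgΣh = 5886.4 − 6150.98 = -264.58
nΣg² − (Σg)² = 7155.15 − 6448.09 = 707.06; nΣh² − (Σh)² = 6088.7 − 5867.56 = 221.14
r = -264.58 / √(707.06 × 221.14) = -264.58 / 395.4229 ≈ -0.6691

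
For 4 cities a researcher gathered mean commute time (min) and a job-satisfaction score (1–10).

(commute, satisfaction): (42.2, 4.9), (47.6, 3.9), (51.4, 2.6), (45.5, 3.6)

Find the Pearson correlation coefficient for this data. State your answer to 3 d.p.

-0.937

n = 4, Σx = 186.7, Σy = 15, Σx² = 8758.81, Σy² = 58.94, Σxy = 689.86
nΣxy − ΣxΣy = 2759.44 − 2800.5 = -41.06
nΣx² − (Σx)² = 35035.24 − 34856.89 = 178.35; nΣy² − (Σy)² = 235.76 − 225 = 10.76
r = -41.06 / √(178.35 × 10.76) = -41.06 / 43.8069 ≈ -0.937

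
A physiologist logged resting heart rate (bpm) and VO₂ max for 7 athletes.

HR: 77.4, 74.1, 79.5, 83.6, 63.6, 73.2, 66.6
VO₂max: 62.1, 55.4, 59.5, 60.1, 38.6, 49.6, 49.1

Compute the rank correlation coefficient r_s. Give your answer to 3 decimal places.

0.893

Rank HR: 5, 4, 6, 7, 1, 3, 2
Rank VO₂max: 7, 4, 5, 6, 1, 3, 2
d = rank(HR) − rank(VO₂max): -2, 0, 1, 1, 0, 0, 0; Σd² = 6
ρ = 1 − 6Σd² / [n(n²−1)] = 1 − 6×6 / (7×48) = 1 − 36/336 ≈ 0.893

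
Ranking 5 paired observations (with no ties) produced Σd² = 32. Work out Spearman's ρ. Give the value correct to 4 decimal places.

ρ = 1 − 6Σd² / [n(n²−1)] = 1 − 6×32 / (5×24)
  = 1 − 192/120 = 1 − 1.60000 ≈ -0.6000

-0.6000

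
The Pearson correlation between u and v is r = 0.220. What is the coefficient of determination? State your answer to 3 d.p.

r² = (0.220)² = 0.048

0.048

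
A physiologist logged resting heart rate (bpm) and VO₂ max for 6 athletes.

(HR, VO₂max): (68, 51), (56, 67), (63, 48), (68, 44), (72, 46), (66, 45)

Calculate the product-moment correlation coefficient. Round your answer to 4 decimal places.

n = 6, Σx = 393, Σy = 301, Σx² = 25893, Σy² = 15471, Σxy = 19518
nΣxy − ΣxΣy = 117108 − 118293 = -1185
nΣx² − (Σx)² = 155358 − 154449 = 909; nΣy² − (Σy)² = 92826 − 90601 = 2225
r = -1185 / √(909 × 2225) = -1185 / 1422.1551 ≈ -0.8332

-0.8332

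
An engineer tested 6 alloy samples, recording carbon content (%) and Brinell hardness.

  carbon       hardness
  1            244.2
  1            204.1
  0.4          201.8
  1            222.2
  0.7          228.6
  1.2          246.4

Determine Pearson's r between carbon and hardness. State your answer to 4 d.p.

n = 6, Σx = 5.3, Σy = 1347.3, Σx² = 5.09, Σy² = 304357.45, Σxy = 1206.92
nΣxy − ΣxΣy = 7241.52 − 7140.69 = 100.83
nΣx² − (Σx)² = 30.54 − 28.09 = 2.45; nΣy² − (Σy)² = 1826144.7 − 1815217.29 = 10927.41
r = 100.83 / √(2.45 × 10927.41) = 100.83 / 163.6220 ≈ 0.6162

0.6162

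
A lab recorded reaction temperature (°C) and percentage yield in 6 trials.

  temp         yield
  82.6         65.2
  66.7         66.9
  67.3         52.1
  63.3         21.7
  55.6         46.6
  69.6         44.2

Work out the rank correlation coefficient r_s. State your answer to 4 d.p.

Rank temp: 6, 3, 4, 2, 1, 5
Rank yield: 5, 6, 4, 1, 3, 2
d = rank(temp) − rank(yield): 1, -3, 0, 1, -2, 3; Σd² = 24
ρ = 1 − 6Σd² / [n(n²−1)] = 1 − 6×24 / (6×35) = 1 − 144/210 ≈ 0.3143

0.3143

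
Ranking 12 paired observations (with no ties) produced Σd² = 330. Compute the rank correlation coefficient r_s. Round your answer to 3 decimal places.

ρ = 1 − 6Σd² / [n(n²−1)] = 1 − 6×330 / (12×143)
  = 1 − 1980/1716 = 1 − 1.1538 ≈ -0.154

-0.154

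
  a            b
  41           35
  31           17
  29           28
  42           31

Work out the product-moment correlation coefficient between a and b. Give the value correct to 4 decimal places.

0.6943

n = 4, Σa = 143, Σb = 111, Σa² = 5247, Σb² = 3259, Σab = 4076
nΣab − ΣaΣb = 16304 − 15873 = 431
nΣa² − (Σa)² = 20988 − 20449 = 539; nΣb² − (Σb)² = 13036 − 12321 = 715
r = 431 / √(539 × 715) = 431 / 620.7938 ≈ 0.6943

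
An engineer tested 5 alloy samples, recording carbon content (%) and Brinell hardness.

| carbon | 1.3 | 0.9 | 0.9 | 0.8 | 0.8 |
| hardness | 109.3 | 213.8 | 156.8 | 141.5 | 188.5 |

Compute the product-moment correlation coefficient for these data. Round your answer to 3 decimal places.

-0.643

n = 5, Σx = 4.7, Σy = 809.9, Σx² = 4.59, Σy² = 137797.67, Σxy = 739.63
nΣxy − ΣxΣy = 3698.15 − 3806.53 = -108.38
nΣx² − (Σx)² = 22.95 − 22.09 = 0.86; nΣy² − (Σy)² = 688988.35 − 655938.01 = 33050.34
r = -108.38 / √(0.86 × 33050.34) = -108.38 / 168.5921 ≈ -0.643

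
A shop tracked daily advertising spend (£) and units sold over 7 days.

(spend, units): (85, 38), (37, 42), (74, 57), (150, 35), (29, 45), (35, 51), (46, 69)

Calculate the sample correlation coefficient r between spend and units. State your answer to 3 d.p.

n = 7, Σx = 456, Σy = 337, Σx² = 40752, Σy² = 17069, Σxy = 20516
nΣxy − ΣxΣy = 143612 − 153672 = -10060
nΣx² − (Σx)² = 285264 − 207936 = 77328; nΣy² − (Σy)² = 119483 − 113569 = 5914
r = -10060 / √(77328 × 5914) = -10060 / 21384.9899 ≈ -0.470

-0.470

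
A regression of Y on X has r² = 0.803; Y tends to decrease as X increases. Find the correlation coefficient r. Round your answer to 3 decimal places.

|r| = √0.803 = 0.896
The association is negative, so r = −0.896.

-0.896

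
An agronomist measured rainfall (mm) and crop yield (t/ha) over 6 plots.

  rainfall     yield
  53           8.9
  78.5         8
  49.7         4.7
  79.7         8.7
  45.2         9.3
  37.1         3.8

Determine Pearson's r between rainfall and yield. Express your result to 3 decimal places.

n = 6, Σx = 343.2, Σy = 43.4, Σx² = 21212.88, Σy² = 341.92, Σxy = 2588.02
nΣxy − ΣxΣy = 15528.12 − 14894.88 = 633.24
nΣx² − (Σx)² = 127277.28 − 117786.24 = 9491.04; nΣy² − (Σy)² = 2051.52 − 1883.56 = 167.96
r = 633.24 / √(9491.04 × 167.96) = 633.24 / 1262.5827 ≈ 0.502

0.502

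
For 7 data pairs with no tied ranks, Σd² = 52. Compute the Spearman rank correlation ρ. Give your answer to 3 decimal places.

ρ = 1 − 6Σd² / [n(n²−1)] = 1 − 6×52 / (7×48)
  = 1 − 312/336 = 1 − 0.9286 ≈ 0.071

0.071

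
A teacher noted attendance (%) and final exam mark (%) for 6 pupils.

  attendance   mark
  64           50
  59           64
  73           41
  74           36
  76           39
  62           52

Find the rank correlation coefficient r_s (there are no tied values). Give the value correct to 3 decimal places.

Rank attendance: 3, 1, 4, 5, 6, 2
Rank mark: 4, 6, 3, 1, 2, 5
d = rank(attendance) − rank(mark): -1, -5, 1, 4, 4, -3; Σd² = 68
ρ = 1 − 6Σd² / [n(n²−1)] = 1 − 6×68 / (6×35) = 1 − 408/210 ≈ -0.943

-0.943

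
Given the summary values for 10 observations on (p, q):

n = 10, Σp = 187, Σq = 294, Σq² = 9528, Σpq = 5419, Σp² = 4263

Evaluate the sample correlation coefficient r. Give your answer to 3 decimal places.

-0.096

r = (nΣpq − ΣpΣq) / √[(nΣp² − (Σp)²)(nΣq² − (Σq)²)]
Numerator: 10×5419 − 187×294 = -788
Denominator: √[(42630 − 34969)(95280 − 86436)] = √[7661 × 8844] = 8231.2747
r = -788 / 8231.2747 ≈ -0.096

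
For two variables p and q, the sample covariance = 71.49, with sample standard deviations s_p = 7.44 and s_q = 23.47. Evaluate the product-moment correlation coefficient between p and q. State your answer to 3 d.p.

0.409

r = Cov(p,q) / (s_p · s_q) = 71.49 / (7.44 × 23.47)
  = 71.49 / 174.6168 ≈ 0.409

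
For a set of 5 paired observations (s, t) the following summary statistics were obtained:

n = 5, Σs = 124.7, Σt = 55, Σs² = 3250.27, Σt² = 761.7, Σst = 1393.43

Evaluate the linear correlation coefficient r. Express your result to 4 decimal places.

r = (nΣst − ΣsΣt) / √[(nΣs² − (Σs)²)(nΣt² − (Σt)²)]
Numerator: 5×1393.43 − 124.7×55 = 108.65
Denominator: √[(16251.35 − 15550.09)(3808.5 − 3025)] = √[701.26 × 783.5] = 741.2403
r = 108.65 / 741.2403 ≈ 0.1466

0.1466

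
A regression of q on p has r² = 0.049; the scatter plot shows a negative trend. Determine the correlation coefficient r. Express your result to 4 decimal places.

-0.2214

|r| = √0.049 = 0.2214
The association is negative, so r = −0.2214.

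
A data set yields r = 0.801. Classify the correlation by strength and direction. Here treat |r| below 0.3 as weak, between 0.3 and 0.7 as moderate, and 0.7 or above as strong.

r = 0.801 > 0 so the relationship is positive.
|r| = 0.801, which falls in the strong range.

strong positive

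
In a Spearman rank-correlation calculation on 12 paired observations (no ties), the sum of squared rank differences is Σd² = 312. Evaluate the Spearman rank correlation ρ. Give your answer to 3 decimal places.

ρ = 1 − 6Σd² / [n(n²−1)] = 1 − 6×312 / (12×143)
  = 1 − 1872/1716 = 1 − 1.0909 ≈ -0.091

-0.091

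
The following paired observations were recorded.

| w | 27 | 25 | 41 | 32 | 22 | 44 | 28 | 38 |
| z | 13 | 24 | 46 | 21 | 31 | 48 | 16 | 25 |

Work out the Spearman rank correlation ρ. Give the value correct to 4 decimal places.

Rank w: 3, 2, 7, 5, 1, 8, 4, 6
Rank z: 1, 4, 7, 3, 6, 8, 2, 5
d = rank(w) − rank(z): 2, -2, 0, 2, -5, 0, 2, 1; Σd² = 42
ρ = 1 − 6Σd² / [n(n²−1)] = 1 − 6×42 / (8×63) = 1 − 252/504 ≈ 0.5000

0.5000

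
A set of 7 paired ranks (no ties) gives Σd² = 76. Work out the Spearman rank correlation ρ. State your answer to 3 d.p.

ρ = 1 − 6Σd² / [n(n²−1)] = 1 − 6×76 / (7×48)
  = 1 − 456/336 = 1 − 1.3571 ≈ -0.357

-0.357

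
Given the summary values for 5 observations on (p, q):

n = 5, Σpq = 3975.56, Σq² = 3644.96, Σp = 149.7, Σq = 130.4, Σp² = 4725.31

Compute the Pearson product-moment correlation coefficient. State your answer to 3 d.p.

r = (nΣpq − ΣpΣq) / √[(nΣp² − (Σp)²)(nΣq² − (Σq)²)]
Numerator: 5×3975.56 − 149.7×130.4 = 356.92
Denominator: √[(23626.55 − 22410.09)(18224.8 − 17004.16)] = √[1216.46 × 1220.64] = 1218.5482
r = 356.92 / 1218.5482 ≈ 0.293

0.293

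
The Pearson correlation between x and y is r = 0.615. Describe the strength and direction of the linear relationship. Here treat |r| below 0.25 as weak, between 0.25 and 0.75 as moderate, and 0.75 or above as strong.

r = 0.615 > 0 so the relationship is positive.
|r| = 0.615, which falls in the moderate range.

moderate positive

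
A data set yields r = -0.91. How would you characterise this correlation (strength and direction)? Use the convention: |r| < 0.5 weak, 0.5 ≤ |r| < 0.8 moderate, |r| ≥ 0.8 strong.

r = -0.91 < 0 so the relationship is negative.
|r| = 0.91, which falls in the strong range.

strong negative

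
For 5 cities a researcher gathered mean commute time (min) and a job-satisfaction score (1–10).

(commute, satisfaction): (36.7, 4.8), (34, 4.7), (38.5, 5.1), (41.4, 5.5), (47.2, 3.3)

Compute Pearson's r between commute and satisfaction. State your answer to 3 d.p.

n = 5, Σx = 197.8, Σy = 23.4, Σx² = 7926.94, Σy² = 112.28, Σxy = 915.77
nΣxy − ΣxΣy = 4578.85 − 4628.52 = -49.67
nΣx² − (Σx)² = 39634.7 − 39124.84 = 509.86; nΣy² − (Σy)² = 561.4 − 547.56 = 13.84
r = -49.67 / √(509.86 × 13.84) = -49.67 / 84.0028 ≈ -0.591

-0.591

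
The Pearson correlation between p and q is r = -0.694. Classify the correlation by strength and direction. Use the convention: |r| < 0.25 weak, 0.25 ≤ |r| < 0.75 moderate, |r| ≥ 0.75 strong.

moderate negative

r = -0.694 < 0 so the relationship is negative.
|r| = 0.694, which falls in the moderate range.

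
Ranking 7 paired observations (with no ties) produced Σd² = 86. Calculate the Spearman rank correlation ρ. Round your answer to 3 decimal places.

-0.536

ρ = 1 − 6Σd² / [n(n²−1)] = 1 − 6×86 / (7×48)
  = 1 − 516/336 = 1 − 1.5357 ≈ -0.536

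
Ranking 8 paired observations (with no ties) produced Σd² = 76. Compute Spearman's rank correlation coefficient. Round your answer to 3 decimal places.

ρ = 1 − 6Σd² / [n(n²−1)] = 1 − 6×76 / (8×63)
  = 1 − 456/504 = 1 − 0.9048 ≈ 0.095

0.095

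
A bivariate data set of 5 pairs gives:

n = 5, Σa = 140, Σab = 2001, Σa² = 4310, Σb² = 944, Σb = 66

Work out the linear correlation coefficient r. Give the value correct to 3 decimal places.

0.908

r = (nΣab − ΣaΣb) / √[(nΣa² − (Σa)²)(nΣb² − (Σb)²)]
Numerator: 5×2001 − 140×66 = 765
Denominator: √[(21550 − 19600)(4720 − 4356)] = √[1950 × 364] = 842.4963
r = 765 / 842.4963 ≈ 0.908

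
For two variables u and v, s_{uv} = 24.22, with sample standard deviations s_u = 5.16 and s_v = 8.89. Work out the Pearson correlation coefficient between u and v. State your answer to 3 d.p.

r = Cov(u,v) / (s_u · s_v) = 24.22 / (5.16 × 8.89)
  = 24.22 / 45.8724 ≈ 0.528

0.528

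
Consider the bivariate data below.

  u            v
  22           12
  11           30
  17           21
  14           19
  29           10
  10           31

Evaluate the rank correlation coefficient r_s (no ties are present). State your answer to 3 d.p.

Rank u: 5, 2, 4, 3, 6, 1
Rank v: 2, 5, 4, 3, 1, 6
d = rank(u) − rank(v): 3, -3, 0, 0, 5, -5; Σd² = 68
ρ = 1 − 6Σd² / [n(n²−1)] = 1 − 6×68 / (6×35) = 1 − 408/210 ≈ -0.943

-0.943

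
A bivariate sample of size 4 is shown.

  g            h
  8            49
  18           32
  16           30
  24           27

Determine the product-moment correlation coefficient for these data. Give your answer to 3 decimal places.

n = 4, Σg = 66, Σh = 138, Σg² = 1220, Σh² = 5054, Σgh = 2096
nΣgh − ΣgΣh = 8384 − 9108 = -724
nΣg² − (Σg)² = 4880 − 4356 = 524; nΣh² − (Σh)² = 20216 − 19044 = 1172
r = -724 / √(524 × 1172) = -724 / 783.6632 ≈ -0.924

-0.924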